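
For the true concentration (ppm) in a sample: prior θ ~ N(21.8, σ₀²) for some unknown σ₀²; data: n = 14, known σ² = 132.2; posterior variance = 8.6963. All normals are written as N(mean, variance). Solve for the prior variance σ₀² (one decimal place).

σ₀² = 110.0

Posterior precision equals prior precision plus data precision: 1/σ_n² = 1/σ₀² + n/σ².
So 1/σ₀² = 1/8.6963 − 14/132.2 = 0.114991 − 0.105900 = 0.009091.
Hence σ₀² = 1/0.009091 ≈ 110.0.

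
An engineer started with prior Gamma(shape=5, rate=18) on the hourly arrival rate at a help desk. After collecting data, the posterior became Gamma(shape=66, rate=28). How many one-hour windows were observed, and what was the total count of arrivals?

Gamma–Poisson conjugacy: posterior shape = α + Σxᵢ, posterior rate = β + n.
Matching: Σxᵢ = 66 − 5 = 61 and n = 28 − 18 = 10.

n = 10 one-hour windows with total 61 arrivals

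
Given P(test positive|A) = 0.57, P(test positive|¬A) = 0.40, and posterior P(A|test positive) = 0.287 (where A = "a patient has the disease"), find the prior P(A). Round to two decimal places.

P(A) = 0.22

In odds form, posterior odds = prior odds × likelihood ratio, so prior odds = posterior odds ÷ LR.
Posterior odds = 0.287/(1−0.287) = 0.4025. LR = 0.57/0.40 = 1.4250.
Prior odds = 0.4025/1.4250 = 0.2825, so P(A) = 0.2825/(1+0.2825) ≈ 0.22.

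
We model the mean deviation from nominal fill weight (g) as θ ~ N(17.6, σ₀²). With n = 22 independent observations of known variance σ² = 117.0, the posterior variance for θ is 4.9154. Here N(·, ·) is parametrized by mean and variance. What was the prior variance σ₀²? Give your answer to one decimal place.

Posterior precision equals prior precision plus data precision: 1/σ_n² = 1/σ₀² + n/σ².
So 1/σ₀² = 1/4.9154 − 22/117.0 = 0.203442 − 0.188034 = 0.015408.
Hence σ₀² = 1/0.015408 ≈ 64.9.

σ₀² = 64.9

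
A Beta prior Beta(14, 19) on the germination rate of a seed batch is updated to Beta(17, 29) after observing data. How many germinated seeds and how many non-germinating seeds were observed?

A Beta(α, β) prior with s successes and f failures in binomial data gives a Beta(α+s, β+f) posterior.
So s = 17 − 14 = 3 and f = 29 − 19 = 10.

3 germinated seeds and 10 non-germinating seeds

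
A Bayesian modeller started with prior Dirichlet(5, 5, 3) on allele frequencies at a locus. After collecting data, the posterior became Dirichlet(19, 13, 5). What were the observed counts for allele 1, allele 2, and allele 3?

For a Dirichlet(α) prior with multinomial counts c, the posterior is Dirichlet(α + c) componentwise.
Counts are posterior − prior componentwise: 19−5=14, 13−5=8, 5−3=2.

counts (14, 8, 2)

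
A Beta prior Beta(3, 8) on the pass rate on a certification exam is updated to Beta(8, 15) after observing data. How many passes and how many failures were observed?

A Beta(α, β) prior with s successes and f failures in binomial data gives a Beta(α+s, β+f) posterior.
So s = 8 − 3 = 5 and f = 15 − 8 = 7.

5 passes and 7 failures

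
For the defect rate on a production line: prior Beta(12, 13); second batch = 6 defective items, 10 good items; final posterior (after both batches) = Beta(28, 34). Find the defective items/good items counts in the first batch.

10 defective items and 11 good items

Sequential conjugate updates are equivalent to a single update on the pooled data, so total successes = posterior α − prior α and total failures = posterior β − prior β.
Total across both batches: 28−12=16 defective items, 34−13=21 good items.
Subtract the second batch: 16−6=10 defective items and 21−10=11 good items.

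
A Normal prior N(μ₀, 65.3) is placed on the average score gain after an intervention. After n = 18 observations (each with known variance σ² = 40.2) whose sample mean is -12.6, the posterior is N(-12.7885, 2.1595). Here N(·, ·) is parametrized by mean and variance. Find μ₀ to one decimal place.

With known observation variance, the Normal–Normal posterior has precision τ_n = τ₀ + n/σ² and mean μ_n = (τ₀μ₀ + (n/σ²)x̄)/τ_n.
Here τ₀ = 1/65.3 = 0.015314 and τ_data = 18/40.2 = 0.447761, so τ_n = 0.463075.
Rearranging for μ₀: μ₀ = (μ_n·τ_n − τ_data·x̄)/τ₀ = (-12.7885·0.463075 − 0.447761·-12.6) / 0.015314 = -0.280246/0.015314 ≈ -18.3.

μ₀ = -18.3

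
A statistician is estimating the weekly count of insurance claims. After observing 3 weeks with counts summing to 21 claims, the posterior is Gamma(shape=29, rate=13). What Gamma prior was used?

Gamma(shape=8, rate=10)

A Gamma(α, β) prior (rate parametrization) on a Poisson rate with n observations summing to S gives posterior Gamma(α+S, β+n).
So α = 29 − 21 = 8 and β = 13 − 3 = 10.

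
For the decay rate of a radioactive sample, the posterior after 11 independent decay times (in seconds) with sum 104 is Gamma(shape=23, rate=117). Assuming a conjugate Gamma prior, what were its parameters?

Gamma(shape=12, rate=13)

Gamma–exponential conjugacy: posterior shape = α + n, posterior rate = β + Σtᵢ.
So α = 23 − 11 = 12 and β = 117 − 104 = 13.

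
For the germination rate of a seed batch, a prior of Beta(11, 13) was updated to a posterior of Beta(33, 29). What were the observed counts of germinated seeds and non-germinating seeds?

22 germinated seeds and 16 non-germinating seeds

A Beta(a, b) prior with s successes and f failures in binomial data gives a Beta(a+s, b+f) posterior.
Match parameters: s=33−11=22, f=29−13=16.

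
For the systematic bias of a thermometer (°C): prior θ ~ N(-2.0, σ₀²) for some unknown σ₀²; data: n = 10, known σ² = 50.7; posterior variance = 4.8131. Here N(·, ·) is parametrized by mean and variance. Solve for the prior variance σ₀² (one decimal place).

σ₀² = 95.0

Posterior precision equals prior precision plus data precision: 1/σ_n² = 1/σ₀² + n/σ².
So 1/σ₀² = 1/4.8131 − 10/50.7 = 0.207766 − 0.197239 = 0.010527.
Hence σ₀² = 1/0.010527 ≈ 95.0.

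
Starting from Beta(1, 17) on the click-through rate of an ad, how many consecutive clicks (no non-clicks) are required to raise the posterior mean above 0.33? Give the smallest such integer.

k = 8

After k clicks and 0 non-clicks the posterior is Beta(1+k, 17), with mean (1+k)/(1+17+k).
Set (1+k)/(18+k) > 0.33 and solve: k > (0.33·18 − 1)/(1 − 0.33) = 7.373.
The smallest integer exceeding 7.373 is 8, and checking k=8: (9)/(26) = 0.3462 > 0.33.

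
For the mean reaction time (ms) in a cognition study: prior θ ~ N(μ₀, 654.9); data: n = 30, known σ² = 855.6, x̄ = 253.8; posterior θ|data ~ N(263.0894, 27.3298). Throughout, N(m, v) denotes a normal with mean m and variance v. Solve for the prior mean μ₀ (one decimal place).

μ₀ = 476.4

With known observation variance, the Normal–Normal posterior has precision τ_n = τ₀ + n/σ² and mean μ_n = (τ₀μ₀ + (n/σ²)x̄)/τ_n.
Here τ₀ = 1/654.9 = 0.001527 and τ_data = 30/855.6 = 0.035063, so τ_n = 0.036590.
Rearranging for μ₀: μ₀ = (μ_n·τ_n − τ_data·x̄)/τ₀ = (263.0894·0.036590 − 0.035063·253.8) / 0.001527 = 0.727452/0.001527 ≈ 476.4.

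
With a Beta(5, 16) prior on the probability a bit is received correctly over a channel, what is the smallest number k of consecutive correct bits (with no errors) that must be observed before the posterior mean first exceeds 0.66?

k = 27

After k correct bits and 0 errors the posterior is Beta(5+k, 16), with mean (5+k)/(5+16+k).
Set (5+k)/(21+k) > 0.66 and solve: k > (0.66·21 − 5)/(1 − 0.66) = 26.059.
The smallest integer exceeding 26.059 is 27, and checking k=27: (32)/(48) = 0.6667 > 0.66.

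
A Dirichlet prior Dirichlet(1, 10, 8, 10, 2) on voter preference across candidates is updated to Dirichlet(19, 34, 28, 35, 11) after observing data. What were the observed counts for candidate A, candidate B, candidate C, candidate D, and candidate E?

counts (18, 24, 20, 25, 9)

For a Dirichlet(α) prior with multinomial counts c, the posterior is Dirichlet(α + c) componentwise.
Counts are posterior − prior componentwise: 19−1=18, 34−10=24, 28−8=20, 35−10=25, 11−2=9.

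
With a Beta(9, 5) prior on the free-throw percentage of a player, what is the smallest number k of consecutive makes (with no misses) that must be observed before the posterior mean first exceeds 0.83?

After k makes and 0 misses the posterior is Beta(9+k, 5), with mean (9+k)/(9+5+k).
Set (9+k)/(14+k) > 0.83 and solve: k > (0.83·14 − 9)/(1 − 0.83) = 15.412.
The smallest integer exceeding 15.412 is 16.

k = 16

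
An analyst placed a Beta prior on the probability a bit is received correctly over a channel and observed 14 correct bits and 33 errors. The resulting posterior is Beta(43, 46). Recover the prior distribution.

Under Beta–binomial conjugacy the posterior parameters are (a+s, b+f).
Subtract the data counts: 43−14=29, 46−33=13.

Beta(29, 13)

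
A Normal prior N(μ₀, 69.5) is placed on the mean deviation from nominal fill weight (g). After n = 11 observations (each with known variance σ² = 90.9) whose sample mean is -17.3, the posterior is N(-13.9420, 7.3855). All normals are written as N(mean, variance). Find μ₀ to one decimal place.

μ₀ = 14.3

With known observation variance, the Normal–Normal posterior has precision τ_n = τ₀ + n/σ² and mean μ_n = (τ₀μ₀ + (n/σ²)x̄)/τ_n.
Here τ₀ = 1/69.5 = 0.014388 and τ_data = 11/90.9 = 0.121012, so τ_n = 0.135400.
Rearranging for μ₀: μ₀ = (μ_n·τ_n − τ_data·x̄)/τ₀ = (-13.9420·0.135400 − 0.121012·-17.3) / 0.014388 = 0.205761/0.014388 ≈ 14.3.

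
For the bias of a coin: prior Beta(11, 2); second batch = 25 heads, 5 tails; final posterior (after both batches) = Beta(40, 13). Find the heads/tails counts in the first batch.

Sequential conjugate updates are equivalent to a single update on the pooled data, so total successes = posterior α − prior α and total failures = posterior β − prior β.
Total across both batches: 40−11=29 heads, 13−2=11 tails.
Subtract the second batch: 29−25=4 heads and 11−5=6 tails.

4 heads and 6 tails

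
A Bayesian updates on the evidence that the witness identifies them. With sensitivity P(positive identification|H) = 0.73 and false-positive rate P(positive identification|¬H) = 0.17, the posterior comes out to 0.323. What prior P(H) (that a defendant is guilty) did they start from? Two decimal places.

P(H) = 0.10

In odds form, posterior odds = prior odds × likelihood ratio, so prior odds = posterior odds ÷ LR.
Posterior odds = 0.323/(1−0.323) = 0.4771. LR = 0.73/0.17 = 4.2941.
Prior odds = 0.4771/4.2941 = 0.1111, so P(H) = 0.1111/(1+0.1111) ≈ 0.10.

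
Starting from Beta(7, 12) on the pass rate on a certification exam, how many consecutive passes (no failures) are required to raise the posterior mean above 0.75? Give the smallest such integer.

k = 30

After k passes and 0 failures the posterior is Beta(7+k, 12), with mean (7+k)/(7+12+k).
Set (7+k)/(19+k) > 0.75 and solve: k > (0.75·19 − 7)/(1 − 0.75) = 29.000.
The smallest integer exceeding 29.000 is 30.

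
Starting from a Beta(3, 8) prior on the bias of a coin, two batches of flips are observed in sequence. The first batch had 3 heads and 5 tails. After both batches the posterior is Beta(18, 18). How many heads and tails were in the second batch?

Sequential conjugate updates are equivalent to a single update on the pooled data, so total successes = posterior α − prior α and total failures = posterior β − prior β.
Total across both batches: 18−3=15 heads, 18−8=10 tails.
Subtract the first batch: 15−3=12 heads and 10−5=5 tails.

12 heads and 5 tails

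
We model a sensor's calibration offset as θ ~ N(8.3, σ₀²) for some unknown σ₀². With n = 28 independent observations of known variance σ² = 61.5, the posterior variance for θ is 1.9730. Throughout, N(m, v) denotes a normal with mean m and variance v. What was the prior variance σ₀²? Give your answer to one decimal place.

σ₀² = 19.4

For the Normal–Normal model with known σ², precisions add: τ_n = τ₀ + n/σ².
So 1/σ₀² = 1/1.9730 − 28/61.5 = 0.506842 − 0.455285 = 0.051557.
Hence σ₀² = 1/0.051557 ≈ 19.4.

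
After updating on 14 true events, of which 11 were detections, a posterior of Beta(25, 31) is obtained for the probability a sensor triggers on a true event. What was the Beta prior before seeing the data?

A Beta(α, β) prior with s successes and f failures in binomial data gives a Beta(α+s, β+f) posterior.
Subtract the data counts: 25−11=14, 31−3=28.

Beta(14, 28)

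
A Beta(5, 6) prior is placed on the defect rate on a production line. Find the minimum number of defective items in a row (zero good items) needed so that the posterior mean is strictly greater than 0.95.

After k defective items and 0 good items the posterior is Beta(5+k, 6), with mean (5+k)/(5+6+k).
Set (5+k)/(11+k) > 0.95 and solve: k > (0.95·11 − 5)/(1 − 0.95) = 109.000.
The smallest integer exceeding 109.000 is 110.

k = 110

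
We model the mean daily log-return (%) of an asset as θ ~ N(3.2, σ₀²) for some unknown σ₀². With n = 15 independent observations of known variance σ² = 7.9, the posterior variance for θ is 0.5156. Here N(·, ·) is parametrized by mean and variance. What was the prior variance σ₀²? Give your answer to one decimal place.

σ₀² = 24.5

For the Normal–Normal model with known σ², precisions add: τ_n = τ₀ + n/σ².
So 1/σ₀² = 1/0.5156 − 15/7.9 = 1.939488 − 1.898734 = 0.040754.
Hence σ₀² = 1/0.040754 ≈ 24.5.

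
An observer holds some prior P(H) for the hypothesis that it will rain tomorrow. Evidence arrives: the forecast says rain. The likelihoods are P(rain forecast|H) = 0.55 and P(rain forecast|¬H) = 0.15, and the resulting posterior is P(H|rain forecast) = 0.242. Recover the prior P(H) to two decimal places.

In odds form, posterior odds = prior odds × likelihood ratio, so prior odds = posterior odds ÷ LR.
Posterior odds = 0.242/(1−0.242) = 0.3193. LR = 0.55/0.15 = 3.6667.
Prior odds = 0.3193/3.6667 = 0.0871, so P(H) = 0.0871/(1+0.0871) ≈ 0.08.

P(H) = 0.08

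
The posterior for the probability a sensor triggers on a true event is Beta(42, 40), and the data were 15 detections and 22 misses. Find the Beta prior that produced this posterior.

Under Beta–binomial conjugacy the posterior parameters are (a+s, b+f).
So a = 42 − 15 = 27 and b = 40 − 22 = 18.

Beta(27, 18)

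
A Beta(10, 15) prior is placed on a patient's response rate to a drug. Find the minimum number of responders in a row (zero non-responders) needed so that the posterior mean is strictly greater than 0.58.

k = 11

After k responders and 0 non-responders the posterior is Beta(10+k, 15), with mean (10+k)/(10+15+k).
Set (10+k)/(25+k) > 0.58 and solve: k > (0.58·25 − 10)/(1 − 0.58) = 10.714.
The smallest integer exceeding 10.714 is 11, and checking k=11: (21)/(36) = 0.5833 > 0.58.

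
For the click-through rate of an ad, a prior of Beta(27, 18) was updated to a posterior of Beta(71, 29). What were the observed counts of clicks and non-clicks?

Under Beta–binomial conjugacy the posterior parameters are (a+s, b+f).
Match parameters: s=71−27=44, f=29−18=11.

44 clicks and 11 non-clicks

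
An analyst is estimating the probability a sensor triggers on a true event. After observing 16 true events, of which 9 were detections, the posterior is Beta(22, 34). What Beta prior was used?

A Beta(α, β) prior with s successes and f failures in binomial data gives a Beta(α+s, β+f) posterior.
Subtract the data counts: 22−9=13, 34−7=27.

Beta(13, 27)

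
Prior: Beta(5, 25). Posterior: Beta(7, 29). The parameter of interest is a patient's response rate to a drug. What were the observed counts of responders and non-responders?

2 responders and 4 non-responders

Beta is conjugate to the binomial likelihood: posterior = Beta(α+s, β+f).
Match parameters: s=7−5=2, f=29−25=4.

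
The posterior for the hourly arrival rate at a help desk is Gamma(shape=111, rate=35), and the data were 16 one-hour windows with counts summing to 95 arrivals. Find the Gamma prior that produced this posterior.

A Gamma(α, β) prior (rate parametrization) on a Poisson rate with n observations summing to S gives posterior Gamma(α+S, β+n).
So α = 111 − 95 = 16 and β = 35 − 16 = 19.

Gamma(shape=16, rate=19)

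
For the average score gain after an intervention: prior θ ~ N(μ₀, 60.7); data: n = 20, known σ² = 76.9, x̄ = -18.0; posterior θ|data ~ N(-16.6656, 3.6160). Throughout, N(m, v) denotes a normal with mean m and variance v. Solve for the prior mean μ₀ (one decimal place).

μ₀ = 4.4

With known observation variance, the Normal–Normal posterior has precision τ_n = τ₀ + n/σ² and mean μ_n = (τ₀μ₀ + (n/σ²)x̄)/τ_n.
Here τ₀ = 1/60.7 = 0.016474 and τ_data = 20/76.9 = 0.260078, so τ_n = 0.276552.
Rearranging for μ₀: μ₀ = (μ_n·τ_n − τ_data·x̄)/τ₀ = (-16.6656·0.276552 − 0.260078·-18.0) / 0.016474 = 0.072499/0.016474 ≈ 4.4.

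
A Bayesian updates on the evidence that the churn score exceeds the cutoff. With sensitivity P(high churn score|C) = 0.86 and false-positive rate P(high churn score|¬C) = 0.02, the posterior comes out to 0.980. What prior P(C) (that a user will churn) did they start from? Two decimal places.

In odds form, posterior odds = prior odds × likelihood ratio, so prior odds = posterior odds ÷ LR.
Posterior odds = 0.980/(1−0.980) = 49.0000. LR = 0.86/0.02 = 43.0000.
Prior odds = 49.0000/43.0000 = 1.1395, so P(C) = 1.1395/(1+1.1395) ≈ 0.53.

P(C) = 0.53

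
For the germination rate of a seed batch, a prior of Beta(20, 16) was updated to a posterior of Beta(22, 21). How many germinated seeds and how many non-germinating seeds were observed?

A Beta(α, β) prior with s successes and f failures in binomial data gives a Beta(α+s, β+f) posterior.
So s = 22 − 20 = 2 and f = 21 − 16 = 5.

2 germinated seeds and 5 non-germinating seeds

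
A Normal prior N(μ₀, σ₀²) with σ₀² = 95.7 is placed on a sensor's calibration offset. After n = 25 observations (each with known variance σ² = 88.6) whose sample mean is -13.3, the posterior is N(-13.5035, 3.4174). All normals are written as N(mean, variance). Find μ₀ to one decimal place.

The posterior mean is a precision-weighted average: μ_n = (τ₀μ₀ + τ_data·x̄)/(τ₀+τ_data), with τ₀=1/σ₀² and τ_data=n/σ².
Here τ₀ = 1/95.7 = 0.010449 and τ_data = 25/88.6 = 0.282167, so τ_n = 0.292616.
Rearranging for μ₀: μ₀ = (μ_n·τ_n − τ_data·x̄)/τ₀ = (-13.5035·0.292616 − 0.282167·-13.3) / 0.010449 = -0.198519/0.010449 ≈ -19.0.

μ₀ = -19.0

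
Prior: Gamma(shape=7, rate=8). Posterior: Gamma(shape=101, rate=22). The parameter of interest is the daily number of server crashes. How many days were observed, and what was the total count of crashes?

n = 14 days with total 94 crashes

Gamma–Poisson conjugacy: posterior shape = α + Σxᵢ, posterior rate = β + n.
Matching: Σxᵢ = 101 − 7 = 94 and n = 22 − 8 = 14.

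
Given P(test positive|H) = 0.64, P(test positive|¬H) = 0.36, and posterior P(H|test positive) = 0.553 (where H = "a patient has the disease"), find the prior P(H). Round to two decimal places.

P(H) = 0.41

Bayes' rule in odds form gives O(H|E) = O(H)·[P(E|H)/P(E|¬H)], hence O(H) = O(H|E)/LR.
Posterior odds = 0.553/(1−0.553) = 1.2371. LR = 0.64/0.36 = 1.7778.
Prior odds = 1.2371/1.7778 = 0.6959, so P(H) = 0.6959/(1+0.6959) ≈ 0.41.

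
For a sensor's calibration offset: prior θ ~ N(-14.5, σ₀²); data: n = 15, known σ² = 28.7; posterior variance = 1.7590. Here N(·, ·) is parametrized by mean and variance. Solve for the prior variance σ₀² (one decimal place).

Posterior precision equals prior precision plus data precision: 1/σ_n² = 1/σ₀² + n/σ².
So 1/σ₀² = 1/1.7590 − 15/28.7 = 0.568505 − 0.522648 = 0.045857.
Hence σ₀² = 1/0.045857 ≈ 21.8.

σ₀² = 21.8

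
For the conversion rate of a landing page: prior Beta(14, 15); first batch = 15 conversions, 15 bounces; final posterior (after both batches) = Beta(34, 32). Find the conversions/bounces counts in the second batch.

5 conversions and 2 bounces

Sequential conjugate updates are equivalent to a single update on the pooled data, so total successes = posterior α − prior α and total failures = posterior β − prior β.
Total across both batches: 34−14=20 conversions, 32−15=17 bounces.
Subtract the first batch: 20−15=5 conversions and 17−15=2 bounces.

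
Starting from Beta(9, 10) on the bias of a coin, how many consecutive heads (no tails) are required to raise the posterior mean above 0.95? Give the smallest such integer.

After k heads and 0 tails the posterior is Beta(9+k, 10), with mean (9+k)/(9+10+k).
Set (9+k)/(19+k) > 0.95 and solve: k > (0.95·19 − 9)/(1 − 0.95) = 181.000.
The smallest integer exceeding 181.000 is 182.

k = 182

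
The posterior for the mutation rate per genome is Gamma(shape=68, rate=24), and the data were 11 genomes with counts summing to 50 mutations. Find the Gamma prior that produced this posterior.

Gamma(shape=18, rate=13)

A Gamma(α, β) prior (rate parametrization) on a Poisson rate with n observations summing to S gives posterior Gamma(α+S, β+n).
So α = 68 − 50 = 18 and β = 24 − 11 = 13.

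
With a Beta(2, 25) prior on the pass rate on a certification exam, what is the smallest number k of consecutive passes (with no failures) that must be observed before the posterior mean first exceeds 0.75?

After k passes and 0 failures the posterior is Beta(2+k, 25), with mean (2+k)/(2+25+k).
Set (2+k)/(27+k) > 0.75 and solve: k > (0.75·27 − 2)/(1 − 0.75) = 73.000.
The smallest integer exceeding 73.000 is 74, and checking k=74: (76)/(101) = 0.7525 > 0.75.

k = 74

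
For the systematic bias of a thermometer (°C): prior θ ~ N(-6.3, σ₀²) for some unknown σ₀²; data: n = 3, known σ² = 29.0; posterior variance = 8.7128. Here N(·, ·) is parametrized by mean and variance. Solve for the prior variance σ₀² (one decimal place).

σ₀² = 88.3

Posterior precision equals prior precision plus data precision: 1/σ_n² = 1/σ₀² + n/σ².
So 1/σ₀² = 1/8.7128 − 3/29.0 = 0.114774 − 0.103448 = 0.011326.
Hence σ₀² = 1/0.011326 ≈ 88.3.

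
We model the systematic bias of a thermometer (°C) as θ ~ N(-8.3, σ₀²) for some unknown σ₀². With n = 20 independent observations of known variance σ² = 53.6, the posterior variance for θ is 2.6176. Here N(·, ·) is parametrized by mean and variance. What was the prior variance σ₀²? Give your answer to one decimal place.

For the Normal–Normal model with known σ², precisions add: τ_n = τ₀ + n/σ².
So 1/σ₀² = 1/2.6176 − 20/53.6 = 0.382029 − 0.373134 = 0.008895.
Hence σ₀² = 1/0.008895 ≈ 112.4.

σ₀² = 112.4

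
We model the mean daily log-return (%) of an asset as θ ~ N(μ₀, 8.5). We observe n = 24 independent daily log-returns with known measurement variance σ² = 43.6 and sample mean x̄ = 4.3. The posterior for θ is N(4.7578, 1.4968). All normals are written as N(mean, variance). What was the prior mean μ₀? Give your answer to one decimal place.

With known observation variance, the Normal–Normal posterior has precision τ_n = τ₀ + n/σ² and mean μ_n = (τ₀μ₀ + (n/σ²)x̄)/τ_n.
Here τ₀ = 1/8.5 = 0.117647 and τ_data = 24/43.6 = 0.550459, so τ_n = 0.668106.
Rearranging for μ₀: μ₀ = (μ_n·τ_n − τ_data·x̄)/τ₀ = (4.7578·0.668106 − 0.550459·4.3) / 0.117647 = 0.811741/0.117647 ≈ 6.9.

μ₀ = 6.9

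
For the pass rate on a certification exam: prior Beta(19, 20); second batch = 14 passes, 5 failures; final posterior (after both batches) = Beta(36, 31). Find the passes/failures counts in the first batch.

3 passes and 6 failures

Sequential conjugate updates are equivalent to a single update on the pooled data, so total successes = posterior α − prior α and total failures = posterior β − prior β.
Total across both batches: 36−19=17 passes, 31−20=11 failures.
Subtract the second batch: 17−14=3 passes and 11−5=6 failures.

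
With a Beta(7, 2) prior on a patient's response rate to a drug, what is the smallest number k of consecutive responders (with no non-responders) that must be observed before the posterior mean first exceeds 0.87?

After k responders and 0 non-responders the posterior is Beta(7+k, 2), with mean (7+k)/(7+2+k).
Set (7+k)/(9+k) > 0.87 and solve: k > (0.87·9 − 7)/(1 − 0.87) = 6.385.
The smallest integer exceeding 6.385 is 7.

k = 7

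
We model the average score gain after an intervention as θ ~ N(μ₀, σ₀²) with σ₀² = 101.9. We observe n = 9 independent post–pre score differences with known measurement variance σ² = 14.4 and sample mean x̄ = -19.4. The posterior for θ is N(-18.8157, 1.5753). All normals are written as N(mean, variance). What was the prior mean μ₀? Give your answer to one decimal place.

μ₀ = 18.4

The posterior mean is a precision-weighted average: μ_n = (τ₀μ₀ + τ_data·x̄)/(τ₀+τ_data), with τ₀=1/σ₀² and τ_data=n/σ².
Here τ₀ = 1/101.9 = 0.009814 and τ_data = 9/14.4 = 0.625000, so τ_n = 0.634814.
Rearranging for μ₀: μ₀ = (μ_n·τ_n − τ_data·x̄)/τ₀ = (-18.8157·0.634814 − 0.625000·-19.4) / 0.009814 = 0.180530/0.009814 ≈ 18.4.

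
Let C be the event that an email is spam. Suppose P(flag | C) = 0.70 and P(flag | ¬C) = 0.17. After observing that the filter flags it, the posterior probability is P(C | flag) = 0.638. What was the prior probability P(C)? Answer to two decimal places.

P(C) = 0.30

Bayes' rule in odds form gives O(C|E) = O(C)·[P(E|C)/P(E|¬C)], hence O(C) = O(C|E)/LR.
Posterior odds = 0.638/(1−0.638) = 1.7624. LR = 0.70/0.17 = 4.1176.
Prior odds = 1.7624/4.1176 = 0.4280, so P(C) = 0.4280/(1+0.4280) ≈ 0.30.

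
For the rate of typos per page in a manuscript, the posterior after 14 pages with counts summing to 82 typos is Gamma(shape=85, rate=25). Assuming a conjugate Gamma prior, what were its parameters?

A Gamma(α, β) prior (rate parametrization) on a Poisson rate with n observations summing to S gives posterior Gamma(α+S, β+n).
So α = 85 − 82 = 3 and β = 25 − 14 = 11.

Gamma(shape=3, rate=11)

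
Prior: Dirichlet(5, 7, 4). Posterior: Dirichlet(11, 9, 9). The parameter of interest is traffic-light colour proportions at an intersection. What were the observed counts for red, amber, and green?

For a Dirichlet(α) prior with multinomial counts c, the posterior is Dirichlet(α + c) componentwise.
Counts are posterior − prior componentwise: 11−5=6, 9−7=2, 9−4=5.

counts (6, 2, 5)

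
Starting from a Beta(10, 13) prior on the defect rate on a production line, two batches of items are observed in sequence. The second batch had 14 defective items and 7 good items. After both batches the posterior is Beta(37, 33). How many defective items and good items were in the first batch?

Because Beta–binomial updating is additive in the counts, the combined data contributed (α_post−α_prior, β_post−β_prior) successes and failures.
Total across both batches: 37−10=27 defective items, 33−13=20 good items.
Subtract the second batch: 27−14=13 defective items and 20−7=13 good items.

13 defective items and 13 good items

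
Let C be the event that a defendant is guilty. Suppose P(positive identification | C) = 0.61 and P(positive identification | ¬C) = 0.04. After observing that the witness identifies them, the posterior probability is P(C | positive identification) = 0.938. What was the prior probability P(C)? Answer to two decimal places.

Bayes' rule in odds form gives O(C|E) = O(C)·[P(E|C)/P(E|¬C)], hence O(C) = O(C|E)/LR.
Posterior odds = 0.938/(1−0.938) = 15.1290. LR = 0.61/0.04 = 15.2500.
Prior odds = 15.1290/15.2500 = 0.9921, so P(C) = 0.9921/(1+0.9921) ≈ 0.50.

P(C) = 0.50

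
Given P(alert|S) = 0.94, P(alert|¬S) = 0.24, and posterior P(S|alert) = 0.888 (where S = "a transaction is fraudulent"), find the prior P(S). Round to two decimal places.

P(S) = 0.67

In odds form, posterior odds = prior odds × likelihood ratio, so prior odds = posterior odds ÷ LR.
Posterior odds = 0.888/(1−0.888) = 7.9286. LR = 0.94/0.24 = 3.9167.
Prior odds = 7.9286/3.9167 = 2.0243, so P(S) = 2.0243/(1+2.0243) ≈ 0.67.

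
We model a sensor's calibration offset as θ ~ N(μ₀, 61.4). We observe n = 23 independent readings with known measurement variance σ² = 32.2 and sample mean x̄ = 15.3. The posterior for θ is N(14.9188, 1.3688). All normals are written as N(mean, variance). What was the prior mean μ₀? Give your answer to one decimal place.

The posterior mean is a precision-weighted average: μ_n = (τ₀μ₀ + τ_data·x̄)/(τ₀+τ_data), with τ₀=1/σ₀² and τ_data=n/σ².
Here τ₀ = 1/61.4 = 0.016287 and τ_data = 23/32.2 = 0.714286, so τ_n = 0.730573.
Rearranging for μ₀: μ₀ = (μ_n·τ_n − τ_data·x̄)/τ₀ = (14.9188·0.730573 − 0.714286·15.3) / 0.016287 = -0.029303/0.016287 ≈ -1.8.

μ₀ = -1.8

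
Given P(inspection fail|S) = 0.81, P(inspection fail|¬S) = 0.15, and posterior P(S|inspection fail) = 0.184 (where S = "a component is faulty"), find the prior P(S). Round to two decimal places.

P(S) = 0.04

In odds form, posterior odds = prior odds × likelihood ratio, so prior odds = posterior odds ÷ LR.
Posterior odds = 0.184/(1−0.184) = 0.2255. LR = 0.81/0.15 = 5.4000.
Prior odds = 0.2255/5.4000 = 0.0418, so P(S) = 0.0418/(1+0.0418) ≈ 0.04.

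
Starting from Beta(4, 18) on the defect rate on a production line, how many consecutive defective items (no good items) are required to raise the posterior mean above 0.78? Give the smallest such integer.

k = 60

After k defective items and 0 good items the posterior is Beta(4+k, 18), with mean (4+k)/(4+18+k).
Set (4+k)/(22+k) > 0.78 and solve: k > (0.78·22 − 4)/(1 − 0.78) = 59.818.
The smallest integer exceeding 59.818 is 60.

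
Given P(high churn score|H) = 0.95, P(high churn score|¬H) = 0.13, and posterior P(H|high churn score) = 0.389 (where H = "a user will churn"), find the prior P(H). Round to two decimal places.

P(H) = 0.08

Bayes' rule in odds form gives O(H|E) = O(H)·[P(E|H)/P(E|¬H)], hence O(H) = O(H|E)/LR.
Posterior odds = 0.389/(1−0.389) = 0.6367. LR = 0.95/0.13 = 7.3077.
Prior odds = 0.6367/7.3077 = 0.0871, so P(H) = 0.0871/(1+0.0871) ≈ 0.08.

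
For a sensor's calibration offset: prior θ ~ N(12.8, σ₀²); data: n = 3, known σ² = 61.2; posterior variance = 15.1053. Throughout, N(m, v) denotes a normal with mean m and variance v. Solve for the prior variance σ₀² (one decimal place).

σ₀² = 58.2

Posterior precision equals prior precision plus data precision: 1/σ_n² = 1/σ₀² + n/σ².
So 1/σ₀² = 1/15.1053 − 3/61.2 = 0.066202 − 0.049020 = 0.017182.
Hence σ₀² = 1/0.017182 ≈ 58.2.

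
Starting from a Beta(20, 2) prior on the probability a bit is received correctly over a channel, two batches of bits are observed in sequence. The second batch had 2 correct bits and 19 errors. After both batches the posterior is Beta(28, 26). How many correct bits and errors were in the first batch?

6 correct bits and 5 errors

Sequential conjugate updates are equivalent to a single update on the pooled data, so total successes = posterior α − prior α and total failures = posterior β − prior β.
Total across both batches: 28−20=8 correct bits, 26−2=24 errors.
Subtract the second batch: 8−2=6 correct bits and 24−19=5 errors.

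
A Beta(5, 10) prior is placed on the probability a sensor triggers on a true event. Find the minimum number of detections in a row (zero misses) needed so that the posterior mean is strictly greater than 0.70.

k = 19

After k detections and 0 misses the posterior is Beta(5+k, 10), with mean (5+k)/(5+10+k).
Set (5+k)/(15+k) > 0.70 and solve: k > (0.70·15 − 5)/(1 − 0.70) = 18.333.
The smallest integer exceeding 18.333 is 19.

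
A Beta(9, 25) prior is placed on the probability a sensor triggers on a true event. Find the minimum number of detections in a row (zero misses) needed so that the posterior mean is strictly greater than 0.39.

k = 7

After k detections and 0 misses the posterior is Beta(9+k, 25), with mean (9+k)/(9+25+k).
Set (9+k)/(34+k) > 0.39 and solve: k > (0.39·34 − 9)/(1 − 0.39) = 6.984.
The smallest integer exceeding 6.984 is 7, and checking k=7: (16)/(41) = 0.3902 > 0.39.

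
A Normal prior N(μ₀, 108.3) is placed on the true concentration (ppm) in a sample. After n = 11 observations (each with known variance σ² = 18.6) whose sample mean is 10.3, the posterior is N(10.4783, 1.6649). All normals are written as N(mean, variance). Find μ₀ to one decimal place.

μ₀ = 21.9

The posterior mean is a precision-weighted average: μ_n = (τ₀μ₀ + τ_data·x̄)/(τ₀+τ_data), with τ₀=1/σ₀² and τ_data=n/σ².
Here τ₀ = 1/108.3 = 0.009234 and τ_data = 11/18.6 = 0.591398, so τ_n = 0.600632.
Rearranging for μ₀: μ₀ = (μ_n·τ_n − τ_data·x̄)/τ₀ = (10.4783·0.600632 − 0.591398·10.3) / 0.009234 = 0.202203/0.009234 ≈ 21.9.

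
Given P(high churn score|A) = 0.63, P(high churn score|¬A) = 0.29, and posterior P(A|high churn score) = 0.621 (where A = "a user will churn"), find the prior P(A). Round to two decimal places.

Bayes' rule in odds form gives O(A|E) = O(A)·[P(E|A)/P(E|¬A)], hence O(A) = O(A|E)/LR.
Posterior odds = 0.621/(1−0.621) = 1.6385. LR = 0.63/0.29 = 2.1724.
Prior odds = 1.6385/2.1724 = 0.7542, so P(A) = 0.7542/(1+0.7542) ≈ 0.43.

P(A) = 0.43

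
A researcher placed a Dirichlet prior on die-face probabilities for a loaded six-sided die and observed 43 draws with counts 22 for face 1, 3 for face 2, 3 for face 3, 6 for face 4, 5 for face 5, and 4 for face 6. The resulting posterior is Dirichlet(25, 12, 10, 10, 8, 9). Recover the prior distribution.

Dirichlet(3, 9, 7, 4, 3, 5)

For a Dirichlet(α) prior with multinomial counts c, the posterior is Dirichlet(α + c) componentwise.
Subtract each count from the matching posterior parameter: 25−22=3, 12−3=9, 10−3=7, 10−6=4, 8−5=3, 9−4=5.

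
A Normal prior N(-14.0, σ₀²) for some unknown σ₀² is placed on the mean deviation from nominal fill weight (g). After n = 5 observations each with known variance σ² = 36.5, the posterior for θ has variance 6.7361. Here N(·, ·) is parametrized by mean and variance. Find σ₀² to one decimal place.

σ₀² = 87.2

Posterior precision equals prior precision plus data precision: 1/σ_n² = 1/σ₀² + n/σ².
So 1/σ₀² = 1/6.7361 − 5/36.5 = 0.148454 − 0.136986 = 0.011468.
Hence σ₀² = 1/0.011468 ≈ 87.2.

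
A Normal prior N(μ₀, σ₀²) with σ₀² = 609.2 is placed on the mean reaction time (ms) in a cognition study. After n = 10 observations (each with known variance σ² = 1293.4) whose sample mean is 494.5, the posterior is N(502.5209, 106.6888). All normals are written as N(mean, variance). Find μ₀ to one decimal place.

μ₀ = 540.3

With known observation variance, the Normal–Normal posterior has precision τ_n = τ₀ + n/σ² and mean μ_n = (τ₀μ₀ + (n/σ²)x̄)/τ_n.
Here τ₀ = 1/609.2 = 0.001641 and τ_data = 10/1293.4 = 0.007732, so τ_n = 0.009373.
Rearranging for μ₀: μ₀ = (μ_n·τ_n − τ_data·x̄)/τ₀ = (502.5209·0.009373 − 0.007732·494.5) / 0.001641 = 0.886654/0.001641 ≈ 540.3.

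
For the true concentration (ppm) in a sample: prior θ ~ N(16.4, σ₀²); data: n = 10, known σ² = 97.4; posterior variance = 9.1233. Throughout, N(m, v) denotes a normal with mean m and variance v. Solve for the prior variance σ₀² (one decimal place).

Posterior precision equals prior precision plus data precision: 1/σ_n² = 1/σ₀² + n/σ².
So 1/σ₀² = 1/9.1233 − 10/97.4 = 0.109609 − 0.102669 = 0.006940.
Hence σ₀² = 1/0.006940 ≈ 144.1.

σ₀² = 144.1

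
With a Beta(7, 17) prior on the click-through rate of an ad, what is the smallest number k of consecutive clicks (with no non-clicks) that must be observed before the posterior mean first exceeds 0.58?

k = 17

After k clicks and 0 non-clicks the posterior is Beta(7+k, 17), with mean (7+k)/(7+17+k).
Set (7+k)/(24+k) > 0.58 and solve: k > (0.58·24 − 7)/(1 − 0.58) = 16.476.
The smallest integer exceeding 16.476 is 17.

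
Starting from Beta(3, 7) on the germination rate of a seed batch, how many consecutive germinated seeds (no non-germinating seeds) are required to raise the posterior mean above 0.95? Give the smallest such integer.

k = 131

After k germinated seeds and 0 non-germinating seeds the posterior is Beta(3+k, 7), with mean (3+k)/(3+7+k).
Set (3+k)/(10+k) > 0.95 and solve: k > (0.95·10 − 3)/(1 − 0.95) = 130.000.
The smallest integer exceeding 130.000 is 131.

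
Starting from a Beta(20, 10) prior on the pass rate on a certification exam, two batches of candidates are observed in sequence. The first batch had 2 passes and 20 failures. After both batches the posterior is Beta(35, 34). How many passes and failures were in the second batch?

Because Beta–binomial updating is additive in the counts, the combined data contributed (α_post−α_prior, β_post−β_prior) successes and failures.
Total across both batches: 35−20=15 passes, 34−10=24 failures.
Subtract the first batch: 15−2=13 passes and 24−20=4 failures.

13 passes and 4 failures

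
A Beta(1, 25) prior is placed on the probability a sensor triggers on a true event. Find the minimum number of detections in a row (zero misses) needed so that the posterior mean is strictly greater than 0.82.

k = 113

After k detections and 0 misses the posterior is Beta(1+k, 25), with mean (1+k)/(1+25+k).
Set (1+k)/(26+k) > 0.82 and solve: k > (0.82·26 − 1)/(1 − 0.82) = 112.889.
The smallest integer exceeding 112.889 is 113.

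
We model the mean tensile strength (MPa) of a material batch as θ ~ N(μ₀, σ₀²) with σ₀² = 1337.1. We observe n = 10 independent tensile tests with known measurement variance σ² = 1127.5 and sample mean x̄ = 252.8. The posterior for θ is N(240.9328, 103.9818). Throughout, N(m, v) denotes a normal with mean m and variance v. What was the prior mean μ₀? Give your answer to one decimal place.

The posterior mean is a precision-weighted average: μ_n = (τ₀μ₀ + τ_data·x̄)/(τ₀+τ_data), with τ₀=1/σ₀² and τ_data=n/σ².
Here τ₀ = 1/1337.1 = 0.000748 and τ_data = 10/1127.5 = 0.008869, so τ_n = 0.009617.
Rearranging for μ₀: μ₀ = (μ_n·τ_n − τ_data·x̄)/τ₀ = (240.9328·0.009617 − 0.008869·252.8) / 0.000748 = 0.074968/0.000748 ≈ 100.2.

μ₀ = 100.2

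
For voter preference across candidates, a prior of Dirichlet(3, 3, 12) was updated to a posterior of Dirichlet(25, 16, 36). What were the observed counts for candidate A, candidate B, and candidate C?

counts (22, 13, 24)

For a Dirichlet(α) prior with multinomial counts c, the posterior is Dirichlet(α + c) componentwise.
Counts are posterior − prior componentwise: 25−3=22, 16−3=13, 36−12=24.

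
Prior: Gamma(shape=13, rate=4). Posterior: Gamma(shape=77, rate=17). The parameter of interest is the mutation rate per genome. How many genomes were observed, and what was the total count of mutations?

Gamma–Poisson conjugacy: posterior shape = α + Σxᵢ, posterior rate = β + n.
Matching: Σxᵢ = 77 − 13 = 64 and n = 17 − 4 = 13.

n = 13 genomes with total 64 mutations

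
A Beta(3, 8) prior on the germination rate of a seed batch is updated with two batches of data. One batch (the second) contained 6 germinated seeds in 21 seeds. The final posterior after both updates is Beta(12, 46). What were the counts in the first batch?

3 germinated seeds and 23 non-germinating seeds

Sequential conjugate updates are equivalent to a single update on the pooled data, so total successes = posterior α − prior α and total failures = posterior β − prior β.
Total across both batches: 12−3=9 germinated seeds, 46−8=38 non-germinating seeds.
Subtract the second batch: 9−6=3 germinated seeds and 38−15=23 non-germinating seeds.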